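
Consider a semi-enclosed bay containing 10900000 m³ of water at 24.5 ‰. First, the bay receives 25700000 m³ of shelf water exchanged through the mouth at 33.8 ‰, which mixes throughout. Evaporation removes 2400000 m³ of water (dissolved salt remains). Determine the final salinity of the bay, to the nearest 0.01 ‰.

After mixing: salt = 10,900,000×24.5 + 25,700,000×33.8 = 1,135,710,000; volume = 36,600,000 m³
After evaporation: salt unchanged = 1,135,710,000; volume = 36,600,000 − 2,400,000 = 34,200,000 m³
S = 1,135,710,000 / 34,200,000 = 33.2079 ‰

33.21 ‰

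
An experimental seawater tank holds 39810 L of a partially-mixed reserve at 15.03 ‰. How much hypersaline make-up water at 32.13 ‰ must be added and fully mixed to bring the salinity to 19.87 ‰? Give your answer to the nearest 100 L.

Salt balance: 39,810×15.03 + V×32.13 = (39,810+V)×19.87
598,344.3 + 32.13V = 791,024.7 + 19.87V
192,680.4 = 12.26V
V = 15,716.18 L

15700 L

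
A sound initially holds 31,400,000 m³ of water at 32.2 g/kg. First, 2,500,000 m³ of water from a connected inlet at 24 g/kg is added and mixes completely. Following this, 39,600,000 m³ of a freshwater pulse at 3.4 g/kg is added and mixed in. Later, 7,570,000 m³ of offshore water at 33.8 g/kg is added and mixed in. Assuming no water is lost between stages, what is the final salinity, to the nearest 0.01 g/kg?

18.03 g/kg

Conserving salt mass:
Initial salt = 31,400,000×32.2 = 1,011,080,000
After stage 1: salt = 1,011,080,000 + 2,500,000×24 = 1,071,080,000; volume = 33,900,000 m³; S = 31.595 g/kg
After stage 2: salt = 1,071,080,000 + 39,600,000×3.4 = 1,205,720,000; volume = 73,500,000 m³; S = 16.404 g/kg
After stage 3: salt = 1,205,720,000 + 7,570,000×33.8 = 1,461,586,000; volume = 81,070,000 m³
S = 1,461,586,000 / 81,070,000 = 18.0287 g/kg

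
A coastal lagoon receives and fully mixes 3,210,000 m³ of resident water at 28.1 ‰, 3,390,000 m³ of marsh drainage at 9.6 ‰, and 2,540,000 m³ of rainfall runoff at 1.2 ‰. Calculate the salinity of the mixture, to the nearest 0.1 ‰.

Conserving salt mass:
salt = 3,210,000×28.1 + 3,390,000×9.6 + 2,540,000×1.2 = 90,201,000 + 32,544,000 + 3,048,000 = 125,793,000
volume = 3,210,000 + 3,390,000 + 2,540,000 = 9,140,000 m³
S = 125,793,000 / 9,140,000 = 13.763 ‰

13.8 ‰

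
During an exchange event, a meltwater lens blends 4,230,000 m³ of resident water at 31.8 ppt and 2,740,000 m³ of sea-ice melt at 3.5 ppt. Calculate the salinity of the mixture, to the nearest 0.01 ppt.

Total salt / total volume:
salt = 4,230,000×31.8 + 2,740,000×3.5 = 134,514,000 + 9,590,000 = 144,104,000
volume = 4,230,000 + 2,740,000 = 6,970,000 m³
S = 144,104,000 / 6,970,000 = 20.6749 ppt

20.67 ppt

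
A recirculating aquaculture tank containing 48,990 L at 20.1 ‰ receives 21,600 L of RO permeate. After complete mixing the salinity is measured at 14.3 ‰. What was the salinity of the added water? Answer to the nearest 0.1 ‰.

1.1 ‰

Salt balance: 48,990×20.1 + 21,600×S = 70,590×14.3
984,699 + 21,600·S = 1,009,437
S = (1,009,437 − 984,699) / 21,600 = 1.1453 ‰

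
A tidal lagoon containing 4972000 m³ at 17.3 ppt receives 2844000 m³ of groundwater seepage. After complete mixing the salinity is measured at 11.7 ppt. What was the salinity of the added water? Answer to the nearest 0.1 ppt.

1.9 ppt

Salt balance: 4,972,000×17.3 + 2,844,000×S = 7,816,000×11.7
86,015,600 + 2,844,000·S = 91,447,200
S = (91,447,200 − 86,015,600) / 2,844,000 = 1.9098 ppt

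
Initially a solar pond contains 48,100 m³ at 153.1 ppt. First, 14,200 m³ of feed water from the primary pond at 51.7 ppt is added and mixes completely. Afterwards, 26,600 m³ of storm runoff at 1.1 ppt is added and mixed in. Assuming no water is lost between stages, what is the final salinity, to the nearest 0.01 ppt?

91.42 ppt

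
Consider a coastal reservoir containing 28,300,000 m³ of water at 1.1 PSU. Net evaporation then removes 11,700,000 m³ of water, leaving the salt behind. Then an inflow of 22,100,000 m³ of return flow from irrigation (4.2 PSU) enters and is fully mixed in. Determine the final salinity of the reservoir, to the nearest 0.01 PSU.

After evaporation: salt = 28,300,000×1.1 = 31,130,000; volume = 28,300,000 − 11,700,000 = 16,600,000 m³
After mixing: salt = 31,130,000 + 22,100,000×4.2 = 123,950,000; volume = 16,600,000 + 22,100,000 = 38,700,000 m³
S = 123,950,000 / 38,700,000 = 3.2028 PSU

3.20 PSU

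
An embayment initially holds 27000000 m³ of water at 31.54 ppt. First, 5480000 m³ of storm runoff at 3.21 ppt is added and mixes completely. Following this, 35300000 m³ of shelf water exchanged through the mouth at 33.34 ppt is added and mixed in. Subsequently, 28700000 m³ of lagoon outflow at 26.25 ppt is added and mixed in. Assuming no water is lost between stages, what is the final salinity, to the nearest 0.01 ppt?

Weighted by volume,
Initial salt = 27,000,000×31.54 = 851,580,000
After stage 1: salt = 851,580,000 + 5,480,000×3.21 = 869,170,800; volume = 32,480,000 m³; S = 26.76 ppt
After stage 2: salt = 869,170,800 + 35,300,000×33.34 = 2,046,072,800; volume = 67,780,000 m³; S = 30.187 ppt
After stage 3: salt = 2,046,072,800 + 28,700,000×26.25 = 2,799,447,800; volume = 96,480,000 m³
S = 2,799,447,800 / 96,480,000 = 29.0158 ppt

29.02 ppt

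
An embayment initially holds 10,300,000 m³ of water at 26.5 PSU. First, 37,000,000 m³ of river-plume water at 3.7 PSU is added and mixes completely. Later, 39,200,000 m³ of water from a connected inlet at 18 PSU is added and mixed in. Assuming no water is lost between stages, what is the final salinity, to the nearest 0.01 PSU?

Conserving salt mass:
Initial salt = 10,300,000×26.5 = 272,950,000
After stage 1: salt = 272,950,000 + 37,000,000×3.7 = 409,850,000; volume = 47,300,000 m³; S = 8.665 PSU
After stage 2: salt = 409,850,000 + 39,200,000×18 = 1,115,450,000; volume = 86,500,000 m³
S = 1,115,450,000 / 86,500,000 = 12.8954 PSU

12.90 PSU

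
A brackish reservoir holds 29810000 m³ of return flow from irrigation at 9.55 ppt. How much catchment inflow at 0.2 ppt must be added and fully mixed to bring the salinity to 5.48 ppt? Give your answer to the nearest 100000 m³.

23000000 m³

Salt balance: 29,810,000×9.55 + V×0.2 = (29,810,000+V)×5.48
284,685,500 + 0.2V = 163,358,800 + 5.48V
121,326,700 = 5.28V
V = 22,978,541.67 m³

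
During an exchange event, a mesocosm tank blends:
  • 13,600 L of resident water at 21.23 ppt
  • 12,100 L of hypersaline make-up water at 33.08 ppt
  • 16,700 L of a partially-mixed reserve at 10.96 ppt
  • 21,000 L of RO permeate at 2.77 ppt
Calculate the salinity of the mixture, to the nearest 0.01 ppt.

14.67 ppt

Weighted by volume,
salt = 13,600×21.23 + 12,100×33.08 + 16,700×10.96 + 21,000×2.77 = 288,728 + 400,268 + 183,032 + 58,170 = 930,198
volume = 13,600 + 12,100 + 16,700 + 21,000 = 63,400 L
S = 930,198 / 63,400 = 14.6719 ppt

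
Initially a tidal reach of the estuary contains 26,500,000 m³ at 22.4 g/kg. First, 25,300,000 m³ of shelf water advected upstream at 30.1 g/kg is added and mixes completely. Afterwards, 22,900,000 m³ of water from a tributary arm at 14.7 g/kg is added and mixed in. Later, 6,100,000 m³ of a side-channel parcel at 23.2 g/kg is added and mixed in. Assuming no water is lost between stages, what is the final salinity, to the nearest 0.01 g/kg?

Salt balance:
Initial salt = 26,500,000×22.4 = 593,600,000
After stage 1: salt = 593,600,000 + 25,300,000×30.1 = 1,355,130,000; volume = 51,800,000 m³; S = 26.161 g/kg
After stage 2: salt = 1,355,130,000 + 22,900,000×14.7 = 1,691,760,000; volume = 74,700,000 m³; S = 22.647 g/kg
After stage 3: salt = 1,691,760,000 + 6,100,000×23.2 = 1,833,280,000; volume = 80,800,000 m³
S = 1,833,280,000 / 80,800,000 = 22.6891 g/kg

22.69 g/kg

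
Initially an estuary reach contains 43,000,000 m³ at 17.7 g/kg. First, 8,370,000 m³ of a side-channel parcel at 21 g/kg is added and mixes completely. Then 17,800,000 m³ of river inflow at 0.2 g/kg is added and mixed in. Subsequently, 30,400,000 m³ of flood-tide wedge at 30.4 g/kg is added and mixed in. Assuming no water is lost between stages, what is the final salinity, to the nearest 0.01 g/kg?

18.73 g/kg

Weighted by volume,
Initial salt = 43,000,000×17.7 = 761,100,000
After stage 1: salt = 761,100,000 + 8,370,000×21 = 936,870,000; volume = 51,370,000 m³; S = 18.238 g/kg
After stage 2: salt = 936,870,000 + 17,800,000×0.2 = 940,430,000; volume = 69,170,000 m³; S = 13.596 g/kg
After stage 3: salt = 940,430,000 + 30,400,000×30.4 = 1,864,590,000; volume = 99,570,000 m³
S = 1,864,590,000 / 99,570,000 = 18.7264 g/kg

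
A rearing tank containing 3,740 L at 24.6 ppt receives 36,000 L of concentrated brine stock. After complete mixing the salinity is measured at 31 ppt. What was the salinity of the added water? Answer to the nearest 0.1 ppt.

31.7 ppt

Salt balance: 3,740×24.6 + 36,000×S = 39,740×31
92,004 + 36,000·S = 1,231,940
S = (1,231,940 − 92,004) / 36,000 = 31.6649 ppt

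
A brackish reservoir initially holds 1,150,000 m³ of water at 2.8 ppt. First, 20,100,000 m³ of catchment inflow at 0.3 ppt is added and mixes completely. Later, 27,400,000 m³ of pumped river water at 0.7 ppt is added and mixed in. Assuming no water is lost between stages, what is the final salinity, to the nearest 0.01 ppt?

0.58 ppt

Salt balance:
Initial salt = 1,150,000×2.8 = 3,220,000
After stage 1: salt = 3,220,000 + 20,100,000×0.3 = 9,250,000; volume = 21,250,000 m³; S = 0.435 ppt
After stage 2: salt = 9,250,000 + 27,400,000×0.7 = 28,430,000; volume = 48,650,000 m³
S = 28,430,000 / 48,650,000 = 0.5844 ppt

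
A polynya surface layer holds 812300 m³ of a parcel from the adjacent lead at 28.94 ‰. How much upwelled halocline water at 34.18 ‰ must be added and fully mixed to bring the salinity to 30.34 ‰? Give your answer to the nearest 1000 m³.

296000 m³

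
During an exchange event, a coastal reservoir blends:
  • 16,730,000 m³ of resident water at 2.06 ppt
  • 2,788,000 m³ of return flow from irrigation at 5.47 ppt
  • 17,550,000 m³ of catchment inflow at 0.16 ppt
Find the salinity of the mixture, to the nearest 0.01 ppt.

1.42 ppt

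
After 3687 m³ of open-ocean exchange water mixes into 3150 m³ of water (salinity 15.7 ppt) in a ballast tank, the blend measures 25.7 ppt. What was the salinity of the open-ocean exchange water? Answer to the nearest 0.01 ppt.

Salt balance: 3,150×15.7 + 3,687×S = 6,837×25.7
49,455 + 3,687·S = 175,710.9
S = (175,710.9 − 49,455) / 3,687 = 34.2435 ppt

34.24 ppt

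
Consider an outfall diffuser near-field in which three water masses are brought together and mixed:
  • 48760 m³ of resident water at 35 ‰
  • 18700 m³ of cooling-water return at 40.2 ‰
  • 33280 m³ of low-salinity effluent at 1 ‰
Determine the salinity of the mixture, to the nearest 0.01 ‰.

24.73 ‰

Total salt / total volume:
salt = 48,760×35 + 18,700×40.2 + 33,280×1 = 1,706,600 + 751,740 + 33,280 = 2,491,620
volume = 48,760 + 18,700 + 33,280 = 100,740 m³
S = 2,491,620 / 100,740 = 24.7332 ‰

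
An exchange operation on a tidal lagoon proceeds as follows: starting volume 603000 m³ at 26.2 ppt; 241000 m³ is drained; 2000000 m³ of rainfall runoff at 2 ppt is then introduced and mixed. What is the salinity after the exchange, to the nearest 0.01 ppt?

Remaining after removal: 362,000 m³ at 26.2 ppt (salt = 9,484,400)
After addition: salt = 9,484,400 + 2,000,000×2 = 13,484,400; volume = 2,362,000 m³
S = 13,484,400 / 2,362,000 = 5.7089 ppt

5.71 ppt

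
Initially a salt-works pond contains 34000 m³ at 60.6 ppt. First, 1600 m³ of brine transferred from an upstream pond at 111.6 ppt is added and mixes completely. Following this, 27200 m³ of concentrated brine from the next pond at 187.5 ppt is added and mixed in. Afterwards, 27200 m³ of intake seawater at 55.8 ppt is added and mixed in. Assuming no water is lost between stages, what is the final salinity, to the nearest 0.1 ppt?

98.4 ppt

By conservation of dissolved salt,
Initial salt = 34,000×60.6 = 2,060,400
After stage 1: salt = 2,060,400 + 1,600×111.6 = 2,238,960; volume = 35,600 m³; S = 62.892 ppt
After stage 2: salt = 2,238,960 + 27,200×187.5 = 7,338,960; volume = 62,800 m³; S = 116.862 ppt
After stage 3: salt = 7,338,960 + 27,200×55.8 = 8,856,720; volume = 90,000 m³
S = 8,856,720 / 90,000 = 98.408 ppt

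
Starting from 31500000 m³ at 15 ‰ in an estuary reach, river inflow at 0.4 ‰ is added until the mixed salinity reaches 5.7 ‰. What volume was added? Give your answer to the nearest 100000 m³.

Salt balance: 31,500,000×15 + V×0.4 = (31,500,000+V)×5.7
472,500,000 + 0.4V = 179,550,000 + 5.7V
292,950,000 = 5.3V
V = 55,273,584.91 m³

55300000 m³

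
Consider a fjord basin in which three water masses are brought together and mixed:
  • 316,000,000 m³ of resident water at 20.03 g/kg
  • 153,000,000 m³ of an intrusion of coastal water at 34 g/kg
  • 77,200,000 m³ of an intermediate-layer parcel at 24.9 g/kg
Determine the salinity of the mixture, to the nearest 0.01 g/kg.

24.63 g/kg

Total salt / total volume:
salt = 316,000,000×20.03 + 153,000,000×34 + 77,200,000×24.9 = 6,329,480,000 + 5,202,000,000 + 1,922,280,000 = 13,453,760,000
volume = 316,000,000 + 153,000,000 + 77,200,000 = 546,200,000 m³
S = 13,453,760,000 / 546,200,000 = 24.6316 g/kg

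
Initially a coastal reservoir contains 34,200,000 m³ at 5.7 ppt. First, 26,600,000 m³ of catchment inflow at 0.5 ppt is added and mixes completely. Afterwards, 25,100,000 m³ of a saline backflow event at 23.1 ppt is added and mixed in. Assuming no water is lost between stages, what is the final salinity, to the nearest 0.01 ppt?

9.17 ppt

Weighted by volume,
Initial salt = 34,200,000×5.7 = 194,940,000
After stage 1: salt = 194,940,000 + 26,600,000×0.5 = 208,240,000; volume = 60,800,000 m³; S = 3.425 ppt
After stage 2: salt = 208,240,000 + 25,100,000×23.1 = 788,050,000; volume = 85,900,000 m³
S = 788,050,000 / 85,900,000 = 9.174 ppt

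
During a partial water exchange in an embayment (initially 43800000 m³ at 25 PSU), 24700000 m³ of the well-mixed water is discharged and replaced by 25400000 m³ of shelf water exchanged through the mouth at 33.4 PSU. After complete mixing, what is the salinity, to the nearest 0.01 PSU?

29.79 PSU

Remaining after removal: 19,100,000 m³ at 25 PSU (salt = 477,500,000)
After addition: salt = 477,500,000 + 25,400,000×33.4 = 1,325,860,000; volume = 44,500,000 m³
S = 1,325,860,000 / 44,500,000 = 29.7946 PSU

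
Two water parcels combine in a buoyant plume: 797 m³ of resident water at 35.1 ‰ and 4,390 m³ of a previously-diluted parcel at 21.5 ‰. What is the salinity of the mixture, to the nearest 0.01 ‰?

23.59 ‰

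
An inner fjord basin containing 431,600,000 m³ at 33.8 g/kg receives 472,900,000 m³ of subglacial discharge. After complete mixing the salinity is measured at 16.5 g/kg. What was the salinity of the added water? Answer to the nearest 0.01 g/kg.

0.71 g/kg

Salt balance: 431,600,000×33.8 + 472,900,000×S = 904,500,000×16.5
14,588,080,000 + 472,900,000·S = 14,924,250,000
S = (14,924,250,000 − 14,588,080,000) / 472,900,000 = 0.7109 g/kg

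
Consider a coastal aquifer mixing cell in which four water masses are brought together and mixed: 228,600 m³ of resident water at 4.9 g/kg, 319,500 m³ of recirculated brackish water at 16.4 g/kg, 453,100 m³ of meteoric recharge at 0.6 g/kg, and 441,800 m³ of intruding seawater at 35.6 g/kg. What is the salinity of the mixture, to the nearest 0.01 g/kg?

15.50 g/kg

Total salt / total volume:
salt = 228,600×4.9 + 319,500×16.4 + 453,100×0.6 + 441,800×35.6 = 1,120,140 + 5,239,800 + 271,860 + 15,728,080 = 22,359,880
volume = 228,600 + 319,500 + 453,100 + 441,800 = 1,443,000 m³
S = 22,359,880 / 1,443,000 = 15.4954 g/kg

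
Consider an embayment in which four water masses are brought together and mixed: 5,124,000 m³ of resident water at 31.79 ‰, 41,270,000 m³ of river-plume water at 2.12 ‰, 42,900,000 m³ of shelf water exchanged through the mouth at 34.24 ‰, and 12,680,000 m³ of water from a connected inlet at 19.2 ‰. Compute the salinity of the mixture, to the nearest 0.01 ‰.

Total salt / total volume:
salt = 5,124,000×31.79 + 41,270,000×2.12 + 42,900,000×34.24 + 12,680,000×19.2 = 162,891,960 + 87,492,400 + 1,468,896,000 + 243,456,000 = 1,962,736,360
volume = 5,124,000 + 41,270,000 + 42,900,000 + 12,680,000 = 101,974,000 m³
S = 1,962,736,360 / 101,974,000 = 19.2474 ‰

19.25 ‰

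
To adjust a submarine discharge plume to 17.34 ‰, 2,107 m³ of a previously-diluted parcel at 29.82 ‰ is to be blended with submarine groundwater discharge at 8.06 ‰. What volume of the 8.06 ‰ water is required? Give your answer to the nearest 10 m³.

Salt balance: 2,107×29.82 + V×8.06 = (2,107+V)×17.34
62,830.74 + 8.06V = 36,535.38 + 17.34V
26,295.36 = 9.28V
V = 2,833.55 m³

2830 m³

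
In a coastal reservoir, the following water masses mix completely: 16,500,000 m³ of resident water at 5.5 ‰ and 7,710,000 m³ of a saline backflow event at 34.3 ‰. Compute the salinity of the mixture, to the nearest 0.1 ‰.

Mass of salt is conserved:
salt = 16,500,000×5.5 + 7,710,000×34.3 = 90,750,000 + 264,453,000 = 355,203,000
volume = 16,500,000 + 7,710,000 = 24,210,000 m³
S = 355,203,000 / 24,210,000 = 14.672 ‰

14.7 ‰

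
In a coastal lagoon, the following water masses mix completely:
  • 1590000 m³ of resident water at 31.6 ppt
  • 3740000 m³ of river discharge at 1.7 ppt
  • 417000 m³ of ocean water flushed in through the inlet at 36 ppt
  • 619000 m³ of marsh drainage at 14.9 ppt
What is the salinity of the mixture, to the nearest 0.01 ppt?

By conservation of dissolved salt,
salt = 1,590,000×31.6 + 3,740,000×1.7 + 417,000×36 + 619,000×14.9 = 50,244,000 + 6,358,000 + 15,012,000 + 9,223,100 = 80,837,100
volume = 1,590,000 + 3,740,000 + 417,000 + 619,000 = 6,366,000 m³
S = 80,837,100 / 6,366,000 = 12.6983 ppt

12.70 ppt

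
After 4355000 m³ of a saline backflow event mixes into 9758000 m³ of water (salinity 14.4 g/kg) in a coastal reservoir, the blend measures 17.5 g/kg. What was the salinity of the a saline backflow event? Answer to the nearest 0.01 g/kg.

24.45 g/kg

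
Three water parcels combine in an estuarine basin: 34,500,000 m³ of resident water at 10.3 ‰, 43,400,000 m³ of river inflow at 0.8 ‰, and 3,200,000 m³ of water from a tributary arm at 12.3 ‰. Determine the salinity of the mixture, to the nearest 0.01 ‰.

5.30 ‰

By conservation of dissolved salt,
salt = 34,500,000×10.3 + 43,400,000×0.8 + 3,200,000×12.3 = 355,350,000 + 34,720,000 + 39,360,000 = 429,430,000
volume = 34,500,000 + 43,400,000 + 3,200,000 = 81,100,000 m³
S = 429,430,000 / 81,100,000 = 5.2951 ‰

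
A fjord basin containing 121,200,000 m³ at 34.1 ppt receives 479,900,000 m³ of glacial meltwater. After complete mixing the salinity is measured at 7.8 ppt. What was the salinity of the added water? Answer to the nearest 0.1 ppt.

Salt balance: 121,200,000×34.1 + 479,900,000×S = 601,100,000×7.8
4,132,920,000 + 479,900,000·S = 4,688,580,000
S = (4,688,580,000 − 4,132,920,000) / 479,900,000 = 1.1579 ppt

1.2 ppt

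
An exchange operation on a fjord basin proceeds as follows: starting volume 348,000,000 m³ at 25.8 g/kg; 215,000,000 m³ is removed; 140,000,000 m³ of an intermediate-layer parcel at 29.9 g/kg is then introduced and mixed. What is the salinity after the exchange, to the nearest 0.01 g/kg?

27.90 g/kg

Remaining after removal: 133,000,000 m³ at 25.8 g/kg (salt = 3,431,400,000)
After addition: salt = 3,431,400,000 + 140,000,000×29.9 = 7,617,400,000; volume = 273,000,000 m³
S = 7,617,400,000 / 273,000,000 = 27.9026 g/kg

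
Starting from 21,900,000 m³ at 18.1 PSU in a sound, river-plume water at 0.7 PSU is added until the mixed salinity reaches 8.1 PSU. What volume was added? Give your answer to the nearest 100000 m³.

29600000 m³

Salt balance: 21,900,000×18.1 + V×0.7 = (21,900,000+V)×8.1
396,390,000 + 0.7V = 177,390,000 + 8.1V
219,000,000 = 7.4V
V = 29,594,594.59 m³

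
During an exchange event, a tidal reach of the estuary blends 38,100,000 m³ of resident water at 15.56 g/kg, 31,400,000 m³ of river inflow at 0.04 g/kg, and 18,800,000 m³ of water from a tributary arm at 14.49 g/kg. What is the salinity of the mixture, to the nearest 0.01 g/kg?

Weighted by volume,
salt = 38,100,000×15.56 + 31,400,000×0.04 + 18,800,000×14.49 = 592,836,000 + 1,256,000 + 272,412,000 = 866,504,000
volume = 38,100,000 + 31,400,000 + 18,800,000 = 88,300,000 m³
S = 866,504,000 / 88,300,000 = 9.8132 g/kg

9.81 g/kg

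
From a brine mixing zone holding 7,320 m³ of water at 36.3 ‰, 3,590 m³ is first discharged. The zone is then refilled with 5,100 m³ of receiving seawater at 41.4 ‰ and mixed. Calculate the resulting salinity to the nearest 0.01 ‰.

39.25 ‰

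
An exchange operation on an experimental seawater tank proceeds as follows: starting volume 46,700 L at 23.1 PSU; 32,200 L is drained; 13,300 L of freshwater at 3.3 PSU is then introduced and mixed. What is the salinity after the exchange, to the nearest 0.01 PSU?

Remaining after removal: 14,500 L at 23.1 PSU (salt = 334,950)
After addition: salt = 334,950 + 13,300×3.3 = 378,840; volume = 27,800 L
S = 378,840 / 27,800 = 13.6273 PSU

13.63 PSU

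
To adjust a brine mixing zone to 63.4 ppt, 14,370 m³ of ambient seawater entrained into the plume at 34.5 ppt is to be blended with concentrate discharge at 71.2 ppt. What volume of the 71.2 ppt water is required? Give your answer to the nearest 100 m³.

Salt balance: 14,370×34.5 + V×71.2 = (14,370+V)×63.4
495,765 + 71.2V = 911,058 + 63.4V
415,293 = 7.8V
V = 53,242.69 m³

53200 m³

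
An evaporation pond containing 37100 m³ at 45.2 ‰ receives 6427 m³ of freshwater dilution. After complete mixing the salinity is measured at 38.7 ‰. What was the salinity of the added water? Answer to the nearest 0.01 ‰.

Salt balance: 37,100×45.2 + 6,427×S = 43,527×38.7
1,676,920 + 6,427·S = 1,684,494.9
S = (1,684,494.9 − 1,676,920) / 6,427 = 1.1786 ‰

1.18 ‰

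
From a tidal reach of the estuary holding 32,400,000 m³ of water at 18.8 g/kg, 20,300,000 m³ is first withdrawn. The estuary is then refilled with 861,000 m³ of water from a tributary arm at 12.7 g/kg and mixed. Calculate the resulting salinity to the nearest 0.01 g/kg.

Remaining after removal: 12,100,000 m³ at 18.8 g/kg (salt = 227,480,000)
After addition: salt = 227,480,000 + 861,000×12.7 = 238,414,700; volume = 12,961,000 m³
S = 238,414,700 / 12,961,000 = 18.3948 g/kg

18.39 g/kg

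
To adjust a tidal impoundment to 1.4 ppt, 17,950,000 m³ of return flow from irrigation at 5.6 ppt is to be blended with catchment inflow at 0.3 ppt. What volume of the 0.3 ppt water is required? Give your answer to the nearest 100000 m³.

Salt balance: 17,950,000×5.6 + V×0.3 = (17,950,000+V)×1.4
100,520,000 + 0.3V = 25,130,000 + 1.4V
75,390,000 = 1.1V
V = 68,536,363.64 m³

68500000 m³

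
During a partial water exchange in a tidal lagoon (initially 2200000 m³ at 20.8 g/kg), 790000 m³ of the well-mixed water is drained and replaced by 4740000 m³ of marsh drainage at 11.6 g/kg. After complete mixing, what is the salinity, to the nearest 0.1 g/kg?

13.7 g/kg

Remaining after removal: 1,410,000 m³ at 20.8 g/kg (salt = 29,328,000)
After addition: salt = 29,328,000 + 4,740,000×11.6 = 84,312,000; volume = 6,150,000 m³
S = 84,312,000 / 6,150,000 = 13.7093 g/kg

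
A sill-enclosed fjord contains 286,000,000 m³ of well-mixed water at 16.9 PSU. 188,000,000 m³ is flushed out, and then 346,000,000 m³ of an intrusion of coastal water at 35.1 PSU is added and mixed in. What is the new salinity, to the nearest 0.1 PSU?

31.1 PSU

Remaining after removal: 98,000,000 m³ at 16.9 PSU (salt = 1,656,200,000)
After addition: salt = 1,656,200,000 + 346,000,000×35.1 = 13,800,800,000; volume = 444,000,000 m³
S = 13,800,800,000 / 444,000,000 = 31.0829 PSU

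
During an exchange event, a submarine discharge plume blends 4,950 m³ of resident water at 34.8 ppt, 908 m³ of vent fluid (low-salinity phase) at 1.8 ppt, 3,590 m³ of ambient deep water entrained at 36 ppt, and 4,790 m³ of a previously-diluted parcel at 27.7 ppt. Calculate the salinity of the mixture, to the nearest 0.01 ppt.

30.61 ppt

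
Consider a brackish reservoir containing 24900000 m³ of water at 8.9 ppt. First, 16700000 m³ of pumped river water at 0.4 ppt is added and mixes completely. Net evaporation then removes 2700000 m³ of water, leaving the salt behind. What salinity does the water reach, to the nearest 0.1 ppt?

After mixing: salt = 24,900,000×8.9 + 16,700,000×0.4 = 228,290,000; volume = 41,600,000 m³
After evaporation: salt unchanged = 228,290,000; volume = 41,600,000 − 2,700,000 = 38,900,000 m³
S = 228,290,000 / 38,900,000 = 5.8686 ppt

5.9 ppt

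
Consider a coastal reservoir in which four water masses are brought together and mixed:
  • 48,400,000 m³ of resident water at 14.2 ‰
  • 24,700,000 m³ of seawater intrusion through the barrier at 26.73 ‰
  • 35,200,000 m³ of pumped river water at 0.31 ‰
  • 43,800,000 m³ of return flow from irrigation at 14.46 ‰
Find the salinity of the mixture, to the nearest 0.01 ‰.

Total salt / total volume:
salt = 48,400,000×14.2 + 24,700,000×26.73 + 35,200,000×0.31 + 43,800,000×14.46 = 687,280,000 + 660,231,000 + 10,912,000 + 633,348,000 = 1,991,771,000
volume = 48,400,000 + 24,700,000 + 35,200,000 + 43,800,000 = 152,100,000 m³
S = 1,991,771,000 / 152,100,000 = 13.0951 ‰

13.10 ‰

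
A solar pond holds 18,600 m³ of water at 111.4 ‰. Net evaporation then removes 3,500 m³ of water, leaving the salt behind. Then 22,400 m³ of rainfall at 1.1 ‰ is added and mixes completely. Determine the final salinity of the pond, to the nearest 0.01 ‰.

55.91 ‰

After evaporation: salt = 18,600×111.4 = 2,072,040; volume = 18,600 − 3,500 = 15,100 m³
After mixing: salt = 2,072,040 + 22,400×1.1 = 2,096,680; volume = 15,100 + 22,400 = 37,500 m³
S = 2,096,680 / 37,500 = 55.9115 ‰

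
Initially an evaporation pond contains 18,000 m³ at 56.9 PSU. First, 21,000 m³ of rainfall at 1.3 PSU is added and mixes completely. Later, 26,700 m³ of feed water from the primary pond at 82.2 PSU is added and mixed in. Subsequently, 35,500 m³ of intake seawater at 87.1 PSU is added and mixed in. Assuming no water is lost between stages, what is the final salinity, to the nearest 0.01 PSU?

Salt balance:
Initial salt = 18,000×56.9 = 1,024,200
After stage 1: salt = 1,024,200 + 21,000×1.3 = 1,051,500; volume = 39,000 m³; S = 26.962 PSU
After stage 2: salt = 1,051,500 + 26,700×82.2 = 3,246,240; volume = 65,700 m³; S = 49.41 PSU
After stage 3: salt = 3,246,240 + 35,500×87.1 = 6,338,290; volume = 101,200 m³
S = 6,338,290 / 101,200 = 62.6313 PSU

62.63 PSU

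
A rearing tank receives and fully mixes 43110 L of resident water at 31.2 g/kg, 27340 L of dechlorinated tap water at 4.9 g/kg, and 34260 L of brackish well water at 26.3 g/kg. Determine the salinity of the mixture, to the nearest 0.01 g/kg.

22.73 g/kg

Weighted by volume,
salt = 43,110×31.2 + 27,340×4.9 + 34,260×26.3 = 1,345,032 + 133,966 + 901,038 = 2,380,036
volume = 43,110 + 27,340 + 34,260 = 104,710 L
S = 2,380,036 / 104,710 = 22.7298 g/kg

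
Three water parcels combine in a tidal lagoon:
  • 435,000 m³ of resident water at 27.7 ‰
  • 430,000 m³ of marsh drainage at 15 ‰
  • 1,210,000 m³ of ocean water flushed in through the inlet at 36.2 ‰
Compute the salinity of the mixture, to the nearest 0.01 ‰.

30.02 ‰

Mass of salt is conserved:
salt = 435,000×27.7 + 430,000×15 + 1,210,000×36.2 = 12,049,500 + 6,450,000 + 43,802,000 = 62,301,500
volume = 435,000 + 430,000 + 1,210,000 = 2,075,000 m³
S = 62,301,500 / 2,075,000 = 30.0248 ‰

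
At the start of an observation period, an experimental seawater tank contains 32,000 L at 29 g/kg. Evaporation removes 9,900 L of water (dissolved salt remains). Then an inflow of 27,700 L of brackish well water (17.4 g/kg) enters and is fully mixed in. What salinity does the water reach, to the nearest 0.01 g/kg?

28.31 g/kg

After evaporation: salt = 32,000×29 = 928,000; volume = 32,000 − 9,900 = 22,100 L
After mixing: salt = 928,000 + 27,700×17.4 = 1,409,980; volume = 22,100 + 27,700 = 49,800 L
S = 1,409,980 / 49,800 = 28.3129 g/kg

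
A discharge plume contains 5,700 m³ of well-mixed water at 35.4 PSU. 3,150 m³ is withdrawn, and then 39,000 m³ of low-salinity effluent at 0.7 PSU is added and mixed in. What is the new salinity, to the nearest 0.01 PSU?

2.83 PSU

Remaining after removal: 2,550 m³ at 35.4 PSU (salt = 90,270)
After addition: salt = 90,270 + 39,000×0.7 = 117,570; volume = 41,550 m³
S = 117,570 / 41,550 = 2.8296 PSU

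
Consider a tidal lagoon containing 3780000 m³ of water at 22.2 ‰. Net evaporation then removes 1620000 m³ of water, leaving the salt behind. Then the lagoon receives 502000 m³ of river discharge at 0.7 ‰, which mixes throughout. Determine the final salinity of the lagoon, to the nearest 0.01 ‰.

After evaporation: salt = 3,780,000×22.2 = 83,916,000; volume = 3,780,000 − 1,620,000 = 2,160,000 m³
After mixing: salt = 83,916,000 + 502,000×0.7 = 84,267,400; volume = 2,160,000 + 502,000 = 2,662,000 m³
S = 84,267,400 / 2,662,000 = 31.6557 ‰

31.66 ‰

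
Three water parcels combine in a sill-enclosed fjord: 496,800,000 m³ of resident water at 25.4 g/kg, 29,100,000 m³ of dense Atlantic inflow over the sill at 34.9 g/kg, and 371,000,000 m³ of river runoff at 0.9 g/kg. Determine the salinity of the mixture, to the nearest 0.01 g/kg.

Total salt / total volume:
salt = 496,800,000×25.4 + 29,100,000×34.9 + 371,000,000×0.9 = 12,618,720,000 + 1,015,590,000 + 333,900,000 = 13,968,210,000
volume = 496,800,000 + 29,100,000 + 371,000,000 = 896,900,000 m³
S = 13,968,210,000 / 896,900,000 = 15.5739 g/kg

15.57 g/kg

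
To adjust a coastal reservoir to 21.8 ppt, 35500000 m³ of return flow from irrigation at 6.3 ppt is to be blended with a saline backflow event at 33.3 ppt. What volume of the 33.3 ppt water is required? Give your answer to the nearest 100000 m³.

Salt balance: 35,500,000×6.3 + V×33.3 = (35,500,000+V)×21.8
223,650,000 + 33.3V = 773,900,000 + 21.8V
550,250,000 = 11.5V
V = 47,847,826.09 m³

47800000 m³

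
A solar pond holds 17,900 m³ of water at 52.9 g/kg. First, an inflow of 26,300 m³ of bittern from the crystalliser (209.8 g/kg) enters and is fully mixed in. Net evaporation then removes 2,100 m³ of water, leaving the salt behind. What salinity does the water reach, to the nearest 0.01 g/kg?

153.55 g/kg

After mixing: salt = 17,900×52.9 + 26,300×209.8 = 6,464,650; volume = 44,200 m³
After evaporation: salt unchanged = 6,464,650; volume = 44,200 − 2,100 = 42,100 m³
S = 6,464,650 / 42,100 = 153.5546 g/kg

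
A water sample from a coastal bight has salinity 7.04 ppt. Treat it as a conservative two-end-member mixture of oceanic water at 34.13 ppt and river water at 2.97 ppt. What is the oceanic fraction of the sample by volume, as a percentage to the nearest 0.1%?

13.1%

Let g be the oceanic fraction. Salt balance per unit volume:
g×34.13 + (1−g)×2.97 = 7.04
g = (7.04 − 2.97) / (34.13 − 2.97) = 4.07/31.16 = 0.1306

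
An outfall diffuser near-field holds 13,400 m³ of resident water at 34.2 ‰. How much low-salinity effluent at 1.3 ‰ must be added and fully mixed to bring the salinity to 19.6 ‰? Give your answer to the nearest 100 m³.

10700 m³

Salt balance: 13,400×34.2 + V×1.3 = (13,400+V)×19.6
458,280 + 1.3V = 262,640 + 19.6V
195,640 = 18.3V
V = 10,690.71 m³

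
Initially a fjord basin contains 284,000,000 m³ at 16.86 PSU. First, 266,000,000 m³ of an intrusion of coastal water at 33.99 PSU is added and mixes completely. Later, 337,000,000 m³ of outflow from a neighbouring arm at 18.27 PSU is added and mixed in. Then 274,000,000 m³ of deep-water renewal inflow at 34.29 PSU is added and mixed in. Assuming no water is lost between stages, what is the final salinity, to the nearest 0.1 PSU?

Mass of salt is conserved:
Initial salt = 284,000,000×16.86 = 4,788,240,000
After stage 1: salt = 4,788,240,000 + 266,000,000×33.99 = 13,829,580,000; volume = 550,000,000 m³; S = 25.145 PSU
After stage 2: salt = 13,829,580,000 + 337,000,000×18.27 = 19,986,570,000; volume = 887,000,000 m³; S = 22.533 PSU
After stage 3: salt = 19,986,570,000 + 274,000,000×34.29 = 29,382,030,000; volume = 1,161,000,000 m³
S = 29,382,030,000 / 1,161,000,000 = 25.3075 PSU

25.3 PSU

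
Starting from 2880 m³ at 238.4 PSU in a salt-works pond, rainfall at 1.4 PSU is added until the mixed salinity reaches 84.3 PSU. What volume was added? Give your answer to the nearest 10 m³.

5350 m³

Salt balance: 2,880×238.4 + V×1.4 = (2,880+V)×84.3
686,592 + 1.4V = 242,784 + 84.3V
443,808 = 82.9V
V = 5,353.53 m³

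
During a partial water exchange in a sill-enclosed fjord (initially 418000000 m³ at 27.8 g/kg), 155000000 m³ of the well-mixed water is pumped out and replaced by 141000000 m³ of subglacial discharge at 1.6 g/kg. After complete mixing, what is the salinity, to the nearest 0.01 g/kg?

18.66 g/kg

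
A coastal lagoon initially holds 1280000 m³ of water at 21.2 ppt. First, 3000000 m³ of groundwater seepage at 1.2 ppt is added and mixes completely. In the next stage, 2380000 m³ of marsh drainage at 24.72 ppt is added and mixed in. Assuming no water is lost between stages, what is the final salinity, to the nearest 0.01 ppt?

Weighted by volume,
Initial salt = 1,280,000×21.2 = 27,136,000
After stage 1: salt = 27,136,000 + 3,000,000×1.2 = 30,736,000; volume = 4,280,000 m³; S = 7.181 ppt
After stage 2: salt = 30,736,000 + 2,380,000×24.72 = 89,569,600; volume = 6,660,000 m³
S = 89,569,600 / 6,660,000 = 13.4489 ppt

13.45 ppt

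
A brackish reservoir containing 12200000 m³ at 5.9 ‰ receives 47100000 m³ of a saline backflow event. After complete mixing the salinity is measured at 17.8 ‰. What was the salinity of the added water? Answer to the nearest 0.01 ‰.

Salt balance: 12,200,000×5.9 + 47,100,000×S = 59,300,000×17.8
71,980,000 + 47,100,000·S = 1,055,540,000
S = (1,055,540,000 − 71,980,000) / 47,100,000 = 20.8824 ‰

20.88 ‰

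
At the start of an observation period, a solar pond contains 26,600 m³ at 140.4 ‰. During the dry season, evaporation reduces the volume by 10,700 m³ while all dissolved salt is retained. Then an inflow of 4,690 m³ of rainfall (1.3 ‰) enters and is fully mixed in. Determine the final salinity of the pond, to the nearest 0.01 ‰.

After evaporation: salt = 26,600×140.4 = 3,734,640; volume = 26,600 − 10,700 = 15,900 m³
After mixing: salt = 3,734,640 + 4,690×1.3 = 3,740,737; volume = 15,900 + 4,690 = 20,590 m³
S = 3,740,737 / 20,590 = 181.6774 ‰

181.68 ‰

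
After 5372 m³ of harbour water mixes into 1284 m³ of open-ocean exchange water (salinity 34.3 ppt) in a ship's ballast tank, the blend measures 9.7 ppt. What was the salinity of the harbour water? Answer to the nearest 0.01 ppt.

Salt balance: 1,284×34.3 + 5,372×S = 6,656×9.7
44,041.2 + 5,372·S = 64,563.2
S = (64,563.2 − 44,041.2) / 5,372 = 3.8202 ppt

3.82 ppt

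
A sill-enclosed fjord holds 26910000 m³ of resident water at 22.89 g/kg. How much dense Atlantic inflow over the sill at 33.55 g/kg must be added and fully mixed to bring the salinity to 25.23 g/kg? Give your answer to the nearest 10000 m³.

Salt balance: 26,910,000×22.89 + V×33.55 = (26,910,000+V)×25.23
615,969,900 + 33.55V = 678,939,300 + 25.23V
62,969,400 = 8.32V
V = 7,568,437.5 m³

7570000 m³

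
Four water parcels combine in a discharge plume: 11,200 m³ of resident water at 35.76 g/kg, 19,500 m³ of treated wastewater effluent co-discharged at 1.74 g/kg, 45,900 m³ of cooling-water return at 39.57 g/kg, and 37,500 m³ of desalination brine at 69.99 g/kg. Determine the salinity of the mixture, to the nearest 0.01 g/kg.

42.73 g/kg

Mass of salt is conserved:
salt = 11,200×35.76 + 19,500×1.74 + 45,900×39.57 + 37,500×69.99 = 400,512 + 33,930 + 1,816,263 + 2,624,625 = 4,875,330
volume = 11,200 + 19,500 + 45,900 + 37,500 = 114,100 m³
S = 4,875,330 / 114,100 = 42.7286 g/kg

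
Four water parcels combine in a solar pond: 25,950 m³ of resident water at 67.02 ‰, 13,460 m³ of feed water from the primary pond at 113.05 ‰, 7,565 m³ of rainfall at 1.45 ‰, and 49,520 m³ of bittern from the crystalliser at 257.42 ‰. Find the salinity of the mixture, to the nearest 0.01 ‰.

166.01 ‰

Total salt / total volume:
salt = 25,950×67.02 + 13,460×113.05 + 7,565×1.45 + 49,520×257.42 = 1,739,169 + 1,521,653 + 10,969.25 + 12,747,438.4 = 16,019,229.65
volume = 25,950 + 13,460 + 7,565 + 49,520 = 96,495 m³
S = 16,019,229.65 / 96,495 = 166.011 ‰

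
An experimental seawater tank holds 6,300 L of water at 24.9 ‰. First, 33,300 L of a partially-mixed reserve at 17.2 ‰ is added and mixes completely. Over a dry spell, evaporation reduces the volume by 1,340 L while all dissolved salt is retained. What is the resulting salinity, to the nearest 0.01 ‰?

19.07 ‰

After mixing: salt = 6,300×24.9 + 33,300×17.2 = 729,630; volume = 39,600 L
After evaporation: salt unchanged = 729,630; volume = 39,600 − 1,340 = 38,260 L
S = 729,630 / 38,260 = 19.0703 ‰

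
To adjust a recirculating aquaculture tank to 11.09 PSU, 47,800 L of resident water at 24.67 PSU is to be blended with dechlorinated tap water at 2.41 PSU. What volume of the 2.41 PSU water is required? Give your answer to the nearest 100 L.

74800 L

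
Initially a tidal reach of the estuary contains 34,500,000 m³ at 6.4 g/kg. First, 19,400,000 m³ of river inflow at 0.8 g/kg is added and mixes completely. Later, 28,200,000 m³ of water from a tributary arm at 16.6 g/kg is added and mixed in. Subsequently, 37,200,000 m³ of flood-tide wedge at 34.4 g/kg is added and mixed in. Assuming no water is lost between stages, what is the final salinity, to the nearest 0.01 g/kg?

16.63 g/kg

Salt balance:
Initial salt = 34,500,000×6.4 = 220,800,000
After stage 1: salt = 220,800,000 + 19,400,000×0.8 = 236,320,000; volume = 53,900,000 m³; S = 4.384 g/kg
After stage 2: salt = 236,320,000 + 28,200,000×16.6 = 704,440,000; volume = 82,100,000 m³; S = 8.58 g/kg
After stage 3: salt = 704,440,000 + 37,200,000×34.4 = 1,984,120,000; volume = 119,300,000 m³
S = 1,984,120,000 / 119,300,000 = 16.6313 g/kg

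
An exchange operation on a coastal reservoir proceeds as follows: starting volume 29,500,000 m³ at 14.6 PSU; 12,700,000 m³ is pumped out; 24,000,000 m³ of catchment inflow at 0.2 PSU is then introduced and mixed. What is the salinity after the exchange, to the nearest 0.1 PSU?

6.1 PSU

Remaining after removal: 16,800,000 m³ at 14.6 PSU (salt = 245,280,000)
After addition: salt = 245,280,000 + 24,000,000×0.2 = 250,080,000; volume = 40,800,000 m³
S = 250,080,000 / 40,800,000 = 6.1294 PSU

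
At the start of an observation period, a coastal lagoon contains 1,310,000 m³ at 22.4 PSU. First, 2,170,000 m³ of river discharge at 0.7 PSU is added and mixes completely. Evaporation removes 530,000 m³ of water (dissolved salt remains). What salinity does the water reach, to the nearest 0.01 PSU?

10.46 PSU

After mixing: salt = 1,310,000×22.4 + 2,170,000×0.7 = 30,863,000; volume = 3,480,000 m³
After evaporation: salt unchanged = 30,863,000; volume = 3,480,000 − 530,000 = 2,950,000 m³
S = 30,863,000 / 2,950,000 = 10.462 PSU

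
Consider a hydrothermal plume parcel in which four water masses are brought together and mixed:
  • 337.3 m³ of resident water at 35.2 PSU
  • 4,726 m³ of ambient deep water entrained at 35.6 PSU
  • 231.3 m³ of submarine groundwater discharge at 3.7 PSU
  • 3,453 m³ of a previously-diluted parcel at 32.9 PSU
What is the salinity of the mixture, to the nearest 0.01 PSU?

33.68 PSU

Total salt / total volume:
salt = 337.3×35.2 + 4,726×35.6 + 231.3×3.7 + 3,453×32.9 = 11,872.96 + 168,245.6 + 855.81 + 113,603.7 = 294,578.07
volume = 337.3 + 4,726 + 231.3 + 3,453 = 8,747.6 m³
S = 294,578.07 / 8,747.6 = 33.6753 PSU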